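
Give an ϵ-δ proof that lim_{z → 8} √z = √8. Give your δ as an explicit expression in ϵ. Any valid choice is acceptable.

Let ϵ > 0. We want δ > 0 such that 0 < |z − 8| < δ implies |√z − √8| < ϵ.
Multiplying by the conjugate, |√z − √8| = |z − 8|/(√z + √8).
Restrict δ ≤ 8 so that |z − 8| < 8 forces z > 0, and then √z + √8 > √8.
Hence |√z − √8| < |z − 8|/√8, which is < ϵ once |z − 8| < √8·ϵ.
Take δ = min(8, √8·ϵ). If 0 < |z − 8| < δ then z > 0 and |√z − √8| < |z − 8|/√8 < ϵ.

δ = min(8, √8·ϵ)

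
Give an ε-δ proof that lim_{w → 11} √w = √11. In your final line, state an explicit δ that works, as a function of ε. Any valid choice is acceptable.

Suppose ε > 0. We want δ > 0 such that 0 < |w − 11| < δ implies |√w − √11| < ε.
Rationalise: √w − √11 = (w − 11)/(√w + √11), so |√w − √11| = |w − 11|/(√w + √11).
Restrict δ ≤ 11 so that |w − 11| < 11 forces w > 0, and then √w + √11 > √11.
Hence |√w − √11| < |w − 11|/√11, which is < ε once |w − 11| < √11·ε.
Take δ = min(11, √11·ε). If 0 < |w − 11| < δ then w > 0 and |√w − √11| < |w − 11|/√11 < ε.

δ = min(11, √11·ε)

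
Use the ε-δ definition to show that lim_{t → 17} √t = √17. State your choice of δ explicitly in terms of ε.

δ = min(17, √17·ε)

Let ε > 0. We want δ > 0 such that 0 < |t − 17| < δ implies |√t − √17| < ε.
Multiplying by the conjugate, |√t − √17| = |t − 17|/(√t + √17).
Restrict δ ≤ 17 so that |t − 17| < 17 forces t > 0, and then √t + √17 > √17.
Hence |√t − √17| < |t − 17|/√17, which is < ε once |t − 17| < √17·ε.
Take δ = min(17, √17·ε). If 0 < |t − 17| < δ then t > 0 and |√t − √17| < |t − 17|/√17 < ε.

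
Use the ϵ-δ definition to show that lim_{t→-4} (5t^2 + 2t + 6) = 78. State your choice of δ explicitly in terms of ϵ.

δ = min(1, ϵ/43)

Let ϵ > 0. We want δ > 0 such that 0 < |t + 4| < δ implies |(5t^2 + 2t + 6) − 78| < ϵ.
(5t^2 + 2t + 6) − 78 = 5t^2 + 2t - 72 = (t + 4)(5t - 18).
So |(5t^2 + 2t + 6) − 78| = |t + 4|·|5t - 18|.
Require δ ≤ 1. Then |t + 4| < 1 gives |t| < 5, and by the triangle inequality |5t - 18| ≤ 5·5 + 18 = 43.
Hence |(5t^2 + 2t + 6) − 78| ≤ 43|t + 4| < ϵ provided |t + 4| < ϵ/43.
Choosing δ = min(1, ϵ/43) ensures both conditions, hence |(5t^2 + 2t + 6) − 78| < ϵ.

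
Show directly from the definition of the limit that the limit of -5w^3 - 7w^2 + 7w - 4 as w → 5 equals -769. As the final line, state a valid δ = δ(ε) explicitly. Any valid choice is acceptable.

δ = min(1, ε/525)

Fix ε > 0. We want δ > 0 such that 0 < |w − 5| < δ implies |(-5w^3 - 7w^2 + 7w - 4) + 769| < ε.
(-5w^3 - 7w^2 + 7w - 4) + 769 = -5w^3 - 7w^2 + 7w + 765 = (w − 5)(-5w^2 - 32w - 153).
So |(-5w^3 - 7w^2 + 7w - 4) + 769| = |w − 5|·|-5w^2 - 32w - 153|.
Require δ ≤ 1. Then |w − 5| < 1 gives |w| < 6, and by the triangle inequality |-5w^2 - 32w - 153| ≤ 5·6^2 + 32·6 + 153 = 525.
Hence |(-5w^3 - 7w^2 + 7w - 4) + 769| ≤ 525|w − 5| < ε provided |w − 5| < ε/525.
Take δ = min(1, ε/525). Then 0 < |w − 5| < δ gives both |w − 5| < 1 and |w − 5| < ε/525, so |(-5w^3 - 7w^2 + 7w - 4) + 769| < ε.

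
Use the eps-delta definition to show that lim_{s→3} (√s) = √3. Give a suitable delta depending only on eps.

delta = min(3, √3·eps)

Suppose eps > 0. We want delta > 0 such that 0 < |s − 3| < delta implies |√s − √3| < eps.
Rationalise: √s − √3 = (s − 3)/(√s + √3), so |√s − √3| = |s − 3|/(√s + √3).
Restrict delta ≤ 3 so that |s − 3| < 3 forces s > 0, and then √s + √3 > √3.
Hence |√s − √3| < |s − 3|/√3, which is < eps once |s − 3| < √3·eps.
Take delta = min(3, √3·eps). If 0 < |s − 3| < delta then s > 0 and |√s − √3| < |s − 3|/√3 < eps.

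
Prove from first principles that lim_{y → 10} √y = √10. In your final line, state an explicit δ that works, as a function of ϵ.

Fix ϵ > 0. We want δ > 0 such that 0 < |y − 10| < δ implies |√y − √10| < ϵ.
Rationalise: √y − √10 = (y − 10)/(√y + √10), so |√y − √10| = |y − 10|/(√y + √10).
Restrict δ ≤ 10 so that |y − 10| < 10 forces y > 0, and then √y + √10 > √10.
Hence |√y − √10| < |y − 10|/√10, which is < ϵ once |y − 10| < √10·ϵ.
Take δ = min(10, √10·ϵ). If 0 < |y − 10| < δ then y > 0 and |√y − √10| < |y − 10|/√10 < ϵ.

δ = min(10, √10·ϵ)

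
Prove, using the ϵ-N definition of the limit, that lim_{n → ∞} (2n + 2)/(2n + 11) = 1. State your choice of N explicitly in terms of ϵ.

N = (9/2)/ϵ

Fix ϵ > 0. For n ≥ 1, |(2n + 2)/(2n + 11) − 1| = |-18|/(2(2n + 11)) = 18/(2(2n + 11)).
Since 2n + 11 ≥ 2n for n ≥ 1, this is ≤ 18/(2·2n) = (9/2)/n.
So |(2n + 2)/(2n + 11) − 1| < ϵ whenever n > (9/2)/ϵ.
Take N = (9/2)/ϵ. If n > N then |(2n + 2)/(2n + 11) − 1| ≤ (9/2)/n < ϵ.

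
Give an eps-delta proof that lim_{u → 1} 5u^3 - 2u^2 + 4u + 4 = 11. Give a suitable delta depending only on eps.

Let eps > 0. We want delta > 0 such that 0 < |u − 1| < delta implies |(5u^3 - 2u^2 + 4u + 4) − 11| < eps.
(5u^3 - 2u^2 + 4u + 4) − 11 = 5u^3 - 2u^2 + 4u - 7 = (u − 1)(5u^2 + 3u + 7).
So |(5u^3 - 2u^2 + 4u + 4) − 11| = |u − 1|·|5u^2 + 3u + 7|.
Assume first that |u − 1| < 2, so |u| < 3. Then |5u^2 + 3u + 7| ≤ 5·3^2 + 3·3 + 7 = 61.
Hence |(5u^3 - 2u^2 + 4u + 4) − 11| ≤ 61|u − 1| < eps provided |u − 1| < eps/61.
Choosing delta = min(2, eps/61) ensures both conditions, hence |(5u^3 - 2u^2 + 4u + 4) − 11| < eps.

delta = min(2, eps/61)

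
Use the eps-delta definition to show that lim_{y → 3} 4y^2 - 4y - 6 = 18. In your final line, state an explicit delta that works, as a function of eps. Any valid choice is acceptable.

delta = min(1, eps/24)

Suppose eps > 0. We want delta > 0 such that 0 < |y − 3| < delta implies |(4y^2 - 4y - 6) − 18| < eps.
(4y^2 - 4y - 6) − 18 = 4y^2 - 4y - 24 = (y − 3)(4y + 8).
So |(4y^2 - 4y - 6) − 18| = |y − 3|·|4y + 8|.
Assume first that |y − 3| < 1, so |y| < 4. Then |4y + 8| ≤ 4·4 + 8 = 24.
Hence |(4y^2 - 4y - 6) − 18| ≤ 24|y − 3| < eps provided |y − 3| < eps/24.
Choosing delta = min(1, eps/24) ensures both conditions, hence |(4y^2 - 4y - 6) − 18| < eps.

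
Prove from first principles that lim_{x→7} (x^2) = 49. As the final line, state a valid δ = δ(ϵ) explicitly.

Suppose ϵ > 0. We seek δ > 0 with 0 < |x − 7| < δ ⇒ |x^2 − 49| < ϵ.
Factor: x^2 − 49 = (x − 7)(x + 7), so |x^2 − 49| = |x − 7|·|x + 7|.
Impose δ ≤ 1 so that |x| < 8; then |x + 7| ≤ 15.
Hence |x^2 − 49| ≤ 15|x − 7|, which is < ϵ once |x − 7| < ϵ/15.
Take δ = min(1, ϵ/15). If 0 < |x − 7| < δ then both bounds hold and |x^2 − 49| ≤ 15|x − 7| < 15·(ϵ/15) = ϵ.

δ = min(1, ϵ/15)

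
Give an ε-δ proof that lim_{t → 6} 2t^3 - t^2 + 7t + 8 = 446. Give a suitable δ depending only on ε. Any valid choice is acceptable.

δ = min(2, ε/289)

Suppose ε > 0. We want δ > 0 such that 0 < |t − 6| < δ implies |(2t^3 - t^2 + 7t + 8) − 446| < ε.
(2t^3 - t^2 + 7t + 8) − 446 = 2t^3 - t^2 + 7t - 438 = (t − 6)(2t^2 + 11t + 73).
So |(2t^3 - t^2 + 7t + 8) − 446| = |t − 6|·|2t^2 + 11t + 73|.
Assume first that |t − 6| < 2, so |t| < 8. Then |2t^2 + 11t + 73| ≤ 2·8^2 + 11·8 + 73 = 289.
Hence |(2t^3 - t^2 + 7t + 8) − 446| ≤ 289|t − 6| < ε provided |t − 6| < ε/289.
Take δ = min(2, ε/289). Then 0 < |t − 6| < δ gives both |t − 6| < 2 and |t − 6| < ε/289, so |(2t^3 - t^2 + 7t + 8) − 446| < ε.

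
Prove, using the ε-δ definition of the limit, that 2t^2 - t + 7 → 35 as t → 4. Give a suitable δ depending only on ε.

δ = min(1, ε/17)

Let ε > 0. We want δ > 0 such that 0 < |t − 4| < δ implies |(2t^2 - t + 7) − 35| < ε.
(2t^2 - t + 7) − 35 = 2t^2 - t - 28 = (t − 4)(2t + 7).
So |(2t^2 - t + 7) − 35| = |t − 4|·|2t + 7|.
Assume first that |t − 4| < 1, so |t| < 5. Then |2t + 7| ≤ 2·5 + 7 = 17.
Hence |(2t^2 - t + 7) − 35| ≤ 17|t − 4| < ε provided |t − 4| < ε/17.
Take δ = min(1, ε/17). Then 0 < |t − 4| < δ gives both |t − 4| < 1 and |t − 4| < ε/17, so |(2t^2 - t + 7) − 35| < ε.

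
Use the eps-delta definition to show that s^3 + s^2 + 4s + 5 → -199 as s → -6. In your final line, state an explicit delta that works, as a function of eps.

Fix eps > 0. We want delta > 0 such that 0 < |s + 6| < delta implies |(s^3 + s^2 + 4s + 5) + 199| < eps.
(s^3 + s^2 + 4s + 5) + 199 = s^3 + s^2 + 4s + 204 = (s + 6)(s^2 - 5s + 34).
So |(s^3 + s^2 + 4s + 5) + 199| = |s + 6|·|s^2 - 5s + 34|.
Require delta ≤ 1. Then |s + 6| < 1 gives |s| < 7, and by the triangle inequality |s^2 - 5s + 34| ≤ 7^2 + 5·7 + 34 = 118.
Hence |(s^3 + s^2 + 4s + 5) + 199| ≤ 118|s + 6| < eps provided |s + 6| < eps/118.
Take delta = min(1, eps/118). Then 0 < |s + 6| < delta gives both |s + 6| < 1 and |s + 6| < eps/118, so |(s^3 + s^2 + 4s + 5) + 199| < eps.

delta = min(1, eps/118)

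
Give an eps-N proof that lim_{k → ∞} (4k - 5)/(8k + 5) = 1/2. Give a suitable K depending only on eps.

K = (15/16)/eps

Suppose eps > 0. For k ≥ 1, |(4k - 5)/(8k + 5) − (1/2)| = |-60|/(8(8k + 5)) = 60/(8(8k + 5)).
Since 8k + 5 ≥ 8k for k ≥ 1, this is ≤ 60/(8·8k) = (15/16)/k.
So |(4k - 5)/(8k + 5) − (1/2)| < eps whenever k > (15/16)/eps.
Take K = (15/16)/eps. If k > K then |(4k - 5)/(8k + 5) − (1/2)| ≤ (15/16)/k < eps.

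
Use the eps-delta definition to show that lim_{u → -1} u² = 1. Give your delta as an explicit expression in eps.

delta = min(2, eps/4)

Suppose eps > 0. We seek delta > 0 with 0 < |u + 1| < delta ⇒ |u² − 1| < eps.
Factor: u² − 1 = (u + 1)(u - 1), so |u² − 1| = |u + 1|·|u - 1|.
Impose delta ≤ 2 so that |u| < 3; then |u - 1| ≤ 4.
Hence |u² − 1| ≤ 4|u + 1|, which is < eps once |u + 1| < eps/4.
Take delta = min(2, eps/4). If 0 < |u + 1| < delta then both bounds hold and |u² − 1| ≤ 4|u + 1| < 4·(eps/4) = eps.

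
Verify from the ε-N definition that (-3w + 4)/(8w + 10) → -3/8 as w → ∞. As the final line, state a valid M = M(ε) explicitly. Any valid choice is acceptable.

Fix ε > 0. We seek M > 0 such that w > M implies |(-3w + 4)/(8w + 10) + 3/8| < ε.
(-3w + 4)/(8w + 10) + 3/8 = (8(-3w + 4) − (-3)(8w + 10)) / (8(8w + 10)) = 62/(8(8w + 10)).
For w > 0 we have 8w + 10 > 8w, so |(-3w + 4)/(8w + 10) + 3/8| = 62/(8(8w + 10)) < 62/(8·8w) = (31/32)/w.
Thus |(-3w + 4)/(8w + 10) + 3/8| < ε whenever w > (31/32)/ε.
Take M = (31/32)/ε. If w > M then |(-3w + 4)/(8w + 10) + 3/8| < (31/32)/w < ε.

M = (31/32)/ε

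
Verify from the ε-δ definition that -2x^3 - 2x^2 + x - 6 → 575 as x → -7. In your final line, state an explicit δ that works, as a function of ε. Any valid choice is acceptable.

Let ε > 0. We want δ > 0 such that 0 < |x + 7| < δ implies |(-2x^3 - 2x^2 + x - 6) − 575| < ε.
(-2x^3 - 2x^2 + x - 6) − 575 = -2x^3 - 2x^2 + x - 581 = (x + 7)(-2x^2 + 12x - 83).
So |(-2x^3 - 2x^2 + x - 6) − 575| = |x + 7|·|-2x^2 + 12x - 83|.
Assume first that |x + 7| < 1, so |x| < 8. Then |-2x^2 + 12x - 83| ≤ 2·8^2 + 12·8 + 83 = 307.
Hence |(-2x^3 - 2x^2 + x - 6) − 575| ≤ 307|x + 7| < ε provided |x + 7| < ε/307.
Take δ = min(1, ε/307). Then 0 < |x + 7| < δ gives both |x + 7| < 1 and |x + 7| < ε/307, so |(-2x^3 - 2x^2 + x - 6) − 575| < ε.

δ = min(1, ε/307)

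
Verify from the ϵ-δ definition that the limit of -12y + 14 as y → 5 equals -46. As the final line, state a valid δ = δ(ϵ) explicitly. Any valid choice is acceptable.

δ = ϵ/12

Suppose ϵ > 0. We need δ > 0 so that 0 < |y − 5| < δ implies |(-12y + 14) + 46| < ϵ.
Since (-12y + 14) + 46 = -12(y − 5), we have |(-12y + 14) + 46| = 12|y − 5|.
So 12|y − 5| < ϵ exactly when |y − 5| < ϵ/12.
Choosing δ = ϵ/12 gives |(-12y + 14) + 46| = 12|y − 5| < ϵ whenever |y − 5| < δ.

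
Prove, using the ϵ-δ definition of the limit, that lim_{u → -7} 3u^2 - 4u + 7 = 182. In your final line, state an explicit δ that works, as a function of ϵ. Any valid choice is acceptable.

Suppose ϵ > 0. We want δ > 0 such that 0 < |u + 7| < δ implies |(3u^2 - 4u + 7) − 182| < ϵ.
(3u^2 - 4u + 7) − 182 = 3u^2 - 4u - 175 = (u + 7)(3u - 25).
So |(3u^2 - 4u + 7) − 182| = |u + 7|·|3u - 25|.
Assume first that |u + 7| < 1, so |u| < 8. Then |3u - 25| ≤ 3·8 + 25 = 49.
Hence |(3u^2 - 4u + 7) − 182| ≤ 49|u + 7| < ϵ provided |u + 7| < ϵ/49.
Choosing δ = min(1, ϵ/49) ensures both conditions, hence |(3u^2 - 4u + 7) − 182| < ϵ.

δ = min(1, ϵ/49)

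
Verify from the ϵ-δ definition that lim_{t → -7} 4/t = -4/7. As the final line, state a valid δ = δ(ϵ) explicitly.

Let ϵ > 0 be given. We seek δ > 0 such that 0 < |t + 7| < δ implies |4/t + 4/7| < ϵ.
|4/t + 4/7| = 4·|-7 − t|/(7·|t|) = 4|t + 7|/(7|t|).
Restrict δ ≤ 7/2. Then |t + 7| < 7/2 gives |t| > 7/2, so 7|t| > 49/2.
Then |4/t + 4/7| < 4|t + 7|/(49/2), which is < ϵ when |t + 7| < (49/8)ϵ.
Take δ = min(7/2, (49/8)ϵ). Then 0 < |t + 7| < δ gives both |t + 7| < 7/2 and |t + 7| < (49/8)ϵ, so |4/t + 4/7| < ϵ.

δ = min(7/2, (49/8)ϵ)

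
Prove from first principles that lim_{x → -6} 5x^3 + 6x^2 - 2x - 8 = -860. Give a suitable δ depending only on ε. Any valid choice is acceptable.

δ = min(1, ε/555)

Let ε > 0 be given. We want δ > 0 such that 0 < |x + 6| < δ implies |(5x^3 + 6x^2 - 2x - 8) + 860| < ε.
(5x^3 + 6x^2 - 2x - 8) + 860 = 5x^3 + 6x^2 - 2x + 852 = (x + 6)(5x^2 - 24x + 142).
So |(5x^3 + 6x^2 - 2x - 8) + 860| = |x + 6|·|5x^2 - 24x + 142|.
Require δ ≤ 1. Then |x + 6| < 1 gives |x| < 7, and by the triangle inequality |5x^2 - 24x + 142| ≤ 5·7^2 + 24·7 + 142 = 555.
Hence |(5x^3 + 6x^2 - 2x - 8) + 860| ≤ 555|x + 6| < ε provided |x + 6| < ε/555.
Choosing δ = min(1, ε/555) ensures both conditions, hence |(5x^3 + 6x^2 - 2x - 8) + 860| < ε.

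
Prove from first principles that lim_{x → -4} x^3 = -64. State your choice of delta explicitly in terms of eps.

Suppose eps > 0. We seek delta > 0 with 0 < |x + 4| < delta ⇒ |x^3 + 64| < eps.
Factor: x^3 + 64 = (x + 4)(x^2 - 4x + 16), so |x^3 + 64| = |x + 4|·|x^2 - 4x + 16|.
Impose delta ≤ 2 so that |x| < 6; then |x^2 - 4x + 16| ≤ 76.
Hence |x^3 + 64| ≤ 76|x + 4|, which is < eps once |x + 4| < eps/76.
Take delta = min(2, eps/76). If 0 < |x + 4| < delta then both bounds hold and |x^3 + 64| ≤ 76|x + 4| < 76·(eps/76) = eps.

delta = min(2, eps/76)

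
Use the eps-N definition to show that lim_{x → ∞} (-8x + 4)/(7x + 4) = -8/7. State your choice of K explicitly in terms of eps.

Suppose eps > 0. We seek K > 0 such that x > K implies |(-8x + 4)/(7x + 4) + 8/7| < eps.
(-8x + 4)/(7x + 4) + 8/7 = (7(-8x + 4) − (-8)(7x + 4)) / (7(7x + 4)) = 60/(7(7x + 4)).
For x > 0 we have 7x + 4 > 7x, so |(-8x + 4)/(7x + 4) + 8/7| = 60/(7(7x + 4)) < 60/(7·7x) = (60/49)/x.
Thus |(-8x + 4)/(7x + 4) + 8/7| < eps whenever x > (60/49)/eps.
Take K = (60/49)/eps. If x > K then |(-8x + 4)/(7x + 4) + 8/7| < (60/49)/x < eps.

K = (60/49)/eps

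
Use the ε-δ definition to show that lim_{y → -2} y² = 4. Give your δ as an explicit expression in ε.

Let ε > 0 be given. We seek δ > 0 with 0 < |y + 2| < δ ⇒ |y² − 4| < ε.
Factor: y² − 4 = (y + 2)(y - 2), so |y² − 4| = |y + 2|·|y - 2|.
Impose δ ≤ 1 so that |y| < 3; then |y - 2| ≤ 5.
Hence |y² − 4| ≤ 5|y + 2|, which is < ε once |y + 2| < ε/5.
Take δ = min(1, ε/5). If 0 < |y + 2| < δ then both bounds hold and |y² − 4| ≤ 5|y + 2| < 5·(ε/5) = ε.

δ = min(1, ε/5)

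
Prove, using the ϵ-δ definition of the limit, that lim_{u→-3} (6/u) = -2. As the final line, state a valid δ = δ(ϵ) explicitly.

Let ϵ > 0 be given. We seek δ > 0 such that 0 < |u + 3| < δ implies |6/u + 2| < ϵ.
|6/u + 2| = 6·|-3 − u|/(3·|u|) = 6|u + 3|/(3|u|).
Restrict δ ≤ 3/2. Then |u + 3| < 3/2 gives |u| > 3/2, so 3|u| > 9/2.
Then |6/u + 2| < 6|u + 3|/(9/2), which is < ϵ when |u + 3| < (3/4)ϵ.
Take δ = min(3/2, (3/4)ϵ). Then 0 < |u + 3| < δ gives both |u + 3| < 3/2 and |u + 3| < (3/4)ϵ, so |6/u + 2| < ϵ.

δ = min(3/2, (3/4)ϵ)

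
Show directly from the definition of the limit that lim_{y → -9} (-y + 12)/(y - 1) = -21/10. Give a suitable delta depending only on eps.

delta = min(5, (50/11)eps)

Let eps > 0. We want delta > 0 with 0 < |y + 9| < delta ⇒ |(-y + 12)/(y - 1) + 21/10| < eps.
Combining over a common denominator, (-y + 12)/(y - 1) + 21/10 = [(-y + 12)·(-10) − 21·(y - 1)] / [(-10)·(y - 1)] = -11(y + 9) / ((-10)(y - 1)).
So |(-y + 12)/(y - 1) + 21/10| = 11|y + 9| / (10·|y − 1|).
Require delta ≤ 5, so |y − 1| ≥ |-10| − |y + 9| > 10 − 5 = 5.
Hence |(-y + 12)/(y - 1) + 21/10| < 11|y + 9|/(10·5) = (11/50)|y + 9|, which is < eps once |y + 9| < (50/11)eps.
Take delta = min(5, (50/11)eps). Then 0 < |y + 9| < delta forces both bounds, so |(-y + 12)/(y - 1) + 21/10| < eps.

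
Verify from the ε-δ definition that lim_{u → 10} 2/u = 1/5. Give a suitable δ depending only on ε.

Let ε > 0. We seek δ > 0 such that 0 < |u − 10| < δ implies |2/u − (1/5)| < ε.
|2/u − (1/5)| = 2·|10 − u|/(10·|u|) = 2|u − 10|/(10|u|).
Require δ ≤ 5 so that |u| > 10 − 5 = 5, hence 10|u| > 50.
Then |2/u − (1/5)| < 2|u − 10|/50, which is < ε when |u − 10| < 25ε.
Take δ = min(5, 25ε). Then 0 < |u − 10| < δ gives both |u − 10| < 5 and |u − 10| < 25ε, so |2/u − (1/5)| < ε.

δ = min(5, 25ε)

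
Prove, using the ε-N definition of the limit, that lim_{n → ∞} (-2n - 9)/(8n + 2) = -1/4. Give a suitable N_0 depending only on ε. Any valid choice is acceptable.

Let ε > 0. For n ≥ 1, |(-2n - 9)/(8n + 2) + 1/4| = |-68|/(8(8n + 2)) = 68/(8(8n + 2)).
Since 8n + 2 ≥ 8n for n ≥ 1, this is ≤ 68/(8·8n) = (17/16)/n.
So |(-2n - 9)/(8n + 2) + 1/4| < ε whenever n > (17/16)/ε.
Take N_0 = (17/16)/ε. If n > N_0 then |(-2n - 9)/(8n + 2) + 1/4| ≤ (17/16)/n < ε.

N_0 = (17/16)/ε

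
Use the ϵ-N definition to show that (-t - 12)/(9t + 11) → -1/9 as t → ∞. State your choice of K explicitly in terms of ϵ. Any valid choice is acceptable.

K = (97/81)/ϵ

Let ϵ > 0 be given. We seek K > 0 such that t > K implies |(-t - 12)/(9t + 11) + 1/9| < ϵ.
(-t - 12)/(9t + 11) + 1/9 = (9(-t - 12) − (-1)(9t + 11)) / (9(9t + 11)) = -97/(9(9t + 11)).
For t > 0 we have 9t + 11 > 9t, so |(-t - 12)/(9t + 11) + 1/9| = 97/(9(9t + 11)) < 97/(9·9t) = (97/81)/t.
Thus |(-t - 12)/(9t + 11) + 1/9| < ϵ whenever t > (97/81)/ϵ.
Take K = (97/81)/ϵ. If t > K then |(-t - 12)/(9t + 11) + 1/9| < (97/81)/t < ϵ.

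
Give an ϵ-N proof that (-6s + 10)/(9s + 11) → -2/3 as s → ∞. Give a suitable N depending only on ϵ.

Fix ϵ > 0. We seek N > 0 such that s > N implies |(-6s + 10)/(9s + 11) + 2/3| < ϵ.
(-6s + 10)/(9s + 11) + 2/3 = (9(-6s + 10) − (-6)(9s + 11)) / (9(9s + 11)) = 156/(9(9s + 11)).
For s > 0 we have 9s + 11 > 9s, so |(-6s + 10)/(9s + 11) + 2/3| = 156/(9(9s + 11)) < 156/(9·9s) = (52/27)/s.
Thus |(-6s + 10)/(9s + 11) + 2/3| < ϵ whenever s > (52/27)/ϵ.
Take N = (52/27)/ϵ. If s > N then |(-6s + 10)/(9s + 11) + 2/3| < (52/27)/s < ϵ.

N = (52/27)/ϵ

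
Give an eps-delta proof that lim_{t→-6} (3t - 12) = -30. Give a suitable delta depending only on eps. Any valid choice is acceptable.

delta = eps/3

Let eps > 0 be given. We need delta > 0 so that 0 < |t + 6| < delta implies |(3t - 12) + 30| < eps.
Since (3t - 12) + 30 = 3(t + 6), we have |(3t - 12) + 30| = 3|t + 6|.
So 3|t + 6| < eps exactly when |t + 6| < eps/3.
Choosing delta = eps/3 gives |(3t - 12) + 30| = 3|t + 6| < eps whenever |t + 6| < delta.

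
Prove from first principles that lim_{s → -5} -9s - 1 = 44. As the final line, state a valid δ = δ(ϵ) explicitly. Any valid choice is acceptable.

Let ϵ > 0. We need δ > 0 so that 0 < |s + 5| < δ implies |(-9s - 1) − 44| < ϵ.
|(-9s - 1) − 44| = |-9s - 45| = 9|s + 5|.
Thus it suffices that |s + 5| < ϵ/9.
Choosing δ = ϵ/9 gives |(-9s - 1) − 44| = 9|s + 5| < ϵ whenever |s + 5| < δ.

δ = ϵ/9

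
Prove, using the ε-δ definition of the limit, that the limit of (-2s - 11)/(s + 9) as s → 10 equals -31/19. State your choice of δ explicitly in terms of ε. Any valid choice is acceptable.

δ = min(19/2, (361/14)ε)

Let ε > 0. We want δ > 0 with 0 < |s − 10| < δ ⇒ |(-2s - 11)/(s + 9) + 31/19| < ε.
Combining over a common denominator, (-2s - 11)/(s + 9) + 31/19 = [(-2s - 11)·19 − (-31)·(s + 9)] / [19·(s + 9)] = -7(s − 10) / (19(s + 9)).
So |(-2s - 11)/(s + 9) + 31/19| = 7|s − 10| / (19·|s + 9|).
Restrict δ ≤ 19/2. Then |s − 10| < 19/2 gives |s + 9| = |(s − 10) + 19| ≥ 19 − 19/2 = 19/2.
Hence |(-2s - 11)/(s + 9) + 31/19| < 7|s − 10|/(19·(19/2)) = (14/361)|s − 10|, which is < ε once |s − 10| < (361/14)ε.
Take δ = min(19/2, (361/14)ε). Then 0 < |s − 10| < δ forces both bounds, so |(-2s - 11)/(s + 9) + 31/19| < ε.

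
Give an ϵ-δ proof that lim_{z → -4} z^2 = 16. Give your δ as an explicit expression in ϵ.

δ = min(2, ϵ/10)

Suppose ϵ > 0. We seek δ > 0 with 0 < |z + 4| < δ ⇒ |z^2 − 16| < ϵ.
Factor: z^2 − 16 = (z + 4)(z - 4), so |z^2 − 16| = |z + 4|·|z - 4|.
Restrict δ ≤ 2. Then |z + 4| < 2 gives |z| < 6, so by the triangle inequality |z - 4| ≤ 6 + 4 = 10.
Hence |z^2 − 16| ≤ 10|z + 4|, which is < ϵ once |z + 4| < ϵ/10.
Take δ = min(2, ϵ/10). If 0 < |z + 4| < δ then both bounds hold and |z^2 − 16| ≤ 10|z + 4| < 10·(ϵ/10) = ϵ.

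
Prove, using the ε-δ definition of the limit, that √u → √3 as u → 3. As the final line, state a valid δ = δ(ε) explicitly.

Fix ε > 0. We want δ > 0 such that 0 < |u − 3| < δ implies |√u − √3| < ε.
Multiplying by the conjugate, |√u − √3| = |u − 3|/(√u + √3).
Restrict δ ≤ 3 so that |u − 3| < 3 forces u > 0, and then √u + √3 > √3.
Hence |√u − √3| < |u − 3|/√3, which is < ε once |u − 3| < √3·ε.
Take δ = min(3, √3·ε). If 0 < |u − 3| < δ then u > 0 and |√u − √3| < |u − 3|/√3 < ε.

δ = min(3, √3·ε)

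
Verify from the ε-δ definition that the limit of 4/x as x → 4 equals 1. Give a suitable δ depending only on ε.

δ = min(2, 2ε)

Suppose ε > 0. We seek δ > 0 such that 0 < |x − 4| < δ implies |4/x − 1| < ε.
|4/x − 1| = 4·|4 − x|/(4·|x|) = 4|x − 4|/(4|x|).
Require δ ≤ 2 so that |x| > 4 − 2 = 2, hence 4|x| > 8.
Then |4/x − 1| < 4|x − 4|/8, which is < ε when |x − 4| < 2ε.
Take δ = min(2, 2ε). Then 0 < |x − 4| < δ gives both |x − 4| < 2 and |x − 4| < 2ε, so |4/x − 1| < ε.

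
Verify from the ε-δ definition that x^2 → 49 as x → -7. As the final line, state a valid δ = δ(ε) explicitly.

δ = min(1, ε/15)

Let ε > 0 be given. We seek δ > 0 with 0 < |x + 7| < δ ⇒ |x^2 − 49| < ε.
Factor: x^2 − 49 = (x + 7)(x - 7), so |x^2 − 49| = |x + 7|·|x - 7|.
Impose δ ≤ 1 so that |x| < 8; then |x - 7| ≤ 15.
Hence |x^2 − 49| ≤ 15|x + 7|, which is < ε once |x + 7| < ε/15.
Take δ = min(1, ε/15). If 0 < |x + 7| < δ then both bounds hold and |x^2 − 49| ≤ 15|x + 7| < 15·(ε/15) = ε.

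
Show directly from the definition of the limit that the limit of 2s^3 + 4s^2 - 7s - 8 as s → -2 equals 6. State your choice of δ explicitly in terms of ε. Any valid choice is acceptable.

Suppose ε > 0. We want δ > 0 such that 0 < |s + 2| < δ implies |(2s^3 + 4s^2 - 7s - 8) − 6| < ε.
(2s^3 + 4s^2 - 7s - 8) − 6 = 2s^3 + 4s^2 - 7s - 14 = (s + 2)(2s^2 - 7).
So |(2s^3 + 4s^2 - 7s - 8) − 6| = |s + 2|·|2s^2 - 7|.
Require δ ≤ 2. Then |s + 2| < 2 gives |s| < 4, and by the triangle inequality |2s^2 - 7| ≤ 2·4^2 + 7 = 39.
Hence |(2s^3 + 4s^2 - 7s - 8) − 6| ≤ 39|s + 2| < ε provided |s + 2| < ε/39.
Take δ = min(2, ε/39). Then 0 < |s + 2| < δ gives both |s + 2| < 2 and |s + 2| < ε/39, so |(2s^3 + 4s^2 - 7s - 8) − 6| < ε.

δ = min(2, ε/39)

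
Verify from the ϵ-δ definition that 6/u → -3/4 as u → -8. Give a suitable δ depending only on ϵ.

δ = min(4, (16/3)ϵ)

Suppose ϵ > 0. We seek δ > 0 such that 0 < |u + 8| < δ implies |6/u + 3/4| < ϵ.
|6/u + 3/4| = 6·|-8 − u|/(8·|u|) = 6|u + 8|/(8|u|).
Require δ ≤ 4 so that |u| > 8 − 4 = 4, hence 8|u| > 32.
Then |6/u + 3/4| < 6|u + 8|/32, which is < ϵ when |u + 8| < (16/3)ϵ.
Take δ = min(4, (16/3)ϵ). Then 0 < |u + 8| < δ gives both |u + 8| < 4 and |u + 8| < (16/3)ϵ, so |6/u + 3/4| < ϵ.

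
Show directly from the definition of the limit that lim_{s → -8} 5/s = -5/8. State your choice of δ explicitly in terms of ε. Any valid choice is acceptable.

δ = min(4, (32/5)ε)

Fix ε > 0. We seek δ > 0 such that 0 < |s + 8| < δ implies |5/s + 5/8| < ε.
|5/s + 5/8| = 5·|-8 − s|/(8·|s|) = 5|s + 8|/(8|s|).
Require δ ≤ 4 so that |s| > 8 − 4 = 4, hence 8|s| > 32.
Then |5/s + 5/8| < 5|s + 8|/32, which is < ε when |s + 8| < (32/5)ε.
Take δ = min(4, (32/5)ε). Then 0 < |s + 8| < δ gives both |s + 8| < 4 and |s + 8| < (32/5)ε, so |5/s + 5/8| < ε.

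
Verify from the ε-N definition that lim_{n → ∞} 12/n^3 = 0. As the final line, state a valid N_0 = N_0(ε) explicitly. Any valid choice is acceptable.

Let ε > 0 be given. For n ≥ 1, |12/n^3 − 0| = 12/n^3.
12/n^3 < ε ⇔ n^3 > 12/ε ⇔ n > (12/ε)^{1/3}.
Take N_0 = (12/ε)^{1/3}. Then n > N_0 implies 12/n^3 < ε.

N_0 = (12/ε)^{1/3}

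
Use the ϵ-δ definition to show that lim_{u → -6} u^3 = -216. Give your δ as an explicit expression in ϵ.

Suppose ϵ > 0. We seek δ > 0 with 0 < |u + 6| < δ ⇒ |u^3 + 216| < ϵ.
Factor: u^3 + 216 = (u + 6)(u^2 - 6u + 36), so |u^3 + 216| = |u + 6|·|u^2 - 6u + 36|.
Impose δ ≤ 2 so that |u| < 8; then |u^2 - 6u + 36| ≤ 148.
Hence |u^3 + 216| ≤ 148|u + 6|, which is < ϵ once |u + 6| < ϵ/148.
Take δ = min(2, ϵ/148). If 0 < |u + 6| < δ then both bounds hold and |u^3 + 216| ≤ 148|u + 6| < 148·(ϵ/148) = ϵ.

δ = min(2, ϵ/148)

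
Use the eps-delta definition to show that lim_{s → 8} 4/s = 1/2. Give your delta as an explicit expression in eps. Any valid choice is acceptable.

delta = min(4, 8eps)

Let eps > 0. We seek delta > 0 such that 0 < |s − 8| < delta implies |4/s − (1/2)| < eps.
|4/s − (1/2)| = 4·|8 − s|/(8·|s|) = 4|s − 8|/(8|s|).
Restrict delta ≤ 4. Then |s − 8| < 4 gives |s| > 4, so 8|s| > 32.
Then |4/s − (1/2)| < 4|s − 8|/32, which is < eps when |s − 8| < 8eps.
Take delta = min(4, 8eps). Then 0 < |s − 8| < delta gives both |s − 8| < 4 and |s − 8| < 8eps, so |4/s − (1/2)| < eps.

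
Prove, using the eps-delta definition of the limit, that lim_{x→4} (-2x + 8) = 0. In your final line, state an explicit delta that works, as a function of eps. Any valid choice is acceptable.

Fix eps > 0. We need delta > 0 so that 0 < |x − 4| < delta implies |(-2x + 8)| < eps.
Since (-2x + 8) = -2(x − 4), we have |(-2x + 8)| = 2|x − 4|.
Thus it suffices that |x − 4| < eps/2.
Choosing delta = eps/2 gives |(-2x + 8)| = 2|x − 4| < eps whenever |x − 4| < delta.

delta = eps/2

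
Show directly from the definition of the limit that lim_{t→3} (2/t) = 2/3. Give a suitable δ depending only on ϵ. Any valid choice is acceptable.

Let ϵ > 0. We seek δ > 0 such that 0 < |t − 3| < δ implies |2/t − (2/3)| < ϵ.
|2/t − (2/3)| = 2·|3 − t|/(3·|t|) = 2|t − 3|/(3|t|).
Restrict δ ≤ 3/2. Then |t − 3| < 3/2 gives |t| > 3/2, so 3|t| > 9/2.
Then |2/t − (2/3)| < 2|t − 3|/(9/2), which is < ϵ when |t − 3| < (9/4)ϵ.
Take δ = min(3/2, (9/4)ϵ). Then 0 < |t − 3| < δ gives both |t − 3| < 3/2 and |t − 3| < (9/4)ϵ, so |2/t − (2/3)| < ϵ.

δ = min(3/2, (9/4)ϵ)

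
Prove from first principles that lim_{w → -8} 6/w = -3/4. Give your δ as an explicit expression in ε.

Let ε > 0 be given. We seek δ > 0 such that 0 < |w + 8| < δ implies |6/w + 3/4| < ε.
|6/w + 3/4| = 6·|-8 − w|/(8·|w|) = 6|w + 8|/(8|w|).
Require δ ≤ 4 so that |w| > 8 − 4 = 4, hence 8|w| > 32.
Then |6/w + 3/4| < 6|w + 8|/32, which is < ε when |w + 8| < (16/3)ε.
Take δ = min(4, (16/3)ε). Then 0 < |w + 8| < δ gives both |w + 8| < 4 and |w + 8| < (16/3)ε, so |6/w + 3/4| < ε.

δ = min(4, (16/3)ε)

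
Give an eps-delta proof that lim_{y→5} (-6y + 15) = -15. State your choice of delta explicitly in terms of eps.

Let eps > 0 be given. We need delta > 0 so that 0 < |y − 5| < delta implies |(-6y + 15) + 15| < eps.
Since (-6y + 15) + 15 = -6(y − 5), we have |(-6y + 15) + 15| = 6|y − 5|.
So 6|y − 5| < eps exactly when |y − 5| < eps/6.
Take delta = eps/6. If 0 < |y − 5| < delta then |(-6y + 15) + 15| = 6|y − 5| < 6·(eps/6) = eps.

delta = eps/6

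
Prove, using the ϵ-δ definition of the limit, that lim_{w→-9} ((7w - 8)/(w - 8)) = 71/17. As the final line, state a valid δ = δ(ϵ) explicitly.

δ = min(17/2, (289/96)ϵ)

Suppose ϵ > 0. We want δ > 0 with 0 < |w + 9| < δ ⇒ |(7w - 8)/(w - 8) − (71/17)| < ϵ.
Combining over a common denominator, (7w - 8)/(w - 8) − (71/17) = [(7w - 8)·(-17) − (-71)·(w - 8)] / [(-17)·(w - 8)] = -48(w + 9) / ((-17)(w - 8)).
So |(7w - 8)/(w - 8) − (71/17)| = 48|w + 9| / (17·|w − 8|).
Require δ ≤ 17/2, so |w − 8| ≥ |-17| − |w + 9| > 17 − 17/2 = 17/2.
Hence |(7w - 8)/(w - 8) − (71/17)| < 48|w + 9|/(17·(17/2)) = (96/289)|w + 9|, which is < ϵ once |w + 9| < (289/96)ϵ.
Take δ = min(17/2, (289/96)ϵ). Then 0 < |w + 9| < δ forces both bounds, so |(7w - 8)/(w - 8) − (71/17)| < ϵ.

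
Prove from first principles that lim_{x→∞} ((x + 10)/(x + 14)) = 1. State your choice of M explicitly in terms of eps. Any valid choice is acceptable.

Let eps > 0. We seek M > 0 such that x > M implies |(x + 10)/(x + 14) − 1| < eps.
(x + 10)/(x + 14) − 1 = ((x + 10) − (x + 14)) / ((x + 14)) = -4/((x + 14)).
For x > 0 we have x + 14 > x, so |(x + 10)/(x + 14) − 1| = 4/((x + 14)) < 4/(x) = 4/x.
Thus |(x + 10)/(x + 14) − 1| < eps whenever x > 4/eps.
Take M = 4/eps. If x > M then |(x + 10)/(x + 14) − 1| < 4/x < eps.

M = 4/eps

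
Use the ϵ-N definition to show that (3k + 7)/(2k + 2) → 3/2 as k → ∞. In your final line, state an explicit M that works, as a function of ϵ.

Suppose ϵ > 0. For k ≥ 1, |(3k + 7)/(2k + 2) − (3/2)| = |8|/(2(2k + 2)) = 8/(2(2k + 2)).
Since 2k + 2 ≥ 2k for k ≥ 1, this is ≤ 8/(2·2k) = 2/k.
So |(3k + 7)/(2k + 2) − (3/2)| < ϵ whenever k > 2/ϵ.
Take M = 2/ϵ. If k > M then |(3k + 7)/(2k + 2) − (3/2)| ≤ 2/k < ϵ.

M = 2/ϵ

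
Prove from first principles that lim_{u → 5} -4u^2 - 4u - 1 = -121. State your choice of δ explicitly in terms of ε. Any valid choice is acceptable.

δ = min(1, ε/48)

Let ε > 0. We want δ > 0 such that 0 < |u − 5| < δ implies |(-4u^2 - 4u - 1) + 121| < ε.
(-4u^2 - 4u - 1) + 121 = -4u^2 - 4u + 120 = (u − 5)(-4u - 24).
So |(-4u^2 - 4u - 1) + 121| = |u − 5|·|-4u - 24|.
Assume first that |u − 5| < 1, so |u| < 6. Then |-4u - 24| ≤ 4·6 + 24 = 48.
Hence |(-4u^2 - 4u - 1) + 121| ≤ 48|u − 5| < ε provided |u − 5| < ε/48.
Take δ = min(1, ε/48). Then 0 < |u − 5| < δ gives both |u − 5| < 1 and |u − 5| < ε/48, so |(-4u^2 - 4u - 1) + 121| < ε.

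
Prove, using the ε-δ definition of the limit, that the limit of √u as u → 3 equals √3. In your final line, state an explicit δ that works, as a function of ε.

δ = min(3, √3·ε)

Suppose ε > 0. We want δ > 0 such that 0 < |u − 3| < δ implies |√u − √3| < ε.
Multiplying by the conjugate, |√u − √3| = |u − 3|/(√u + √3).
Restrict δ ≤ 3 so that |u − 3| < 3 forces u > 0, and then √u + √3 > √3.
Hence |√u − √3| < |u − 3|/√3, which is < ε once |u − 3| < √3·ε.
Take δ = min(3, √3·ε). If 0 < |u − 3| < δ then u > 0 and |√u − √3| < |u − 3|/√3 < ε.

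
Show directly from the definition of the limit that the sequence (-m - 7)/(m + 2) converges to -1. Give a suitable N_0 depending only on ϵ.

N_0 = 5/ϵ

Suppose ϵ > 0. For m ≥ 1, |(-m - 7)/(m + 2) + 1| = |-5|/((m + 2)) = 5/((m + 2)).
Since m + 2 ≥ m for m ≥ 1, this is ≤ 5/(m) = 5/m.
So |(-m - 7)/(m + 2) + 1| < ϵ whenever m > 5/ϵ.
Take N_0 = 5/ϵ. If m > N_0 then |(-m - 7)/(m + 2) + 1| ≤ 5/m < ϵ.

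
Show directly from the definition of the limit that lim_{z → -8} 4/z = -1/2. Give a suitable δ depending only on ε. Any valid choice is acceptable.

δ = min(4, 8ε)

Suppose ε > 0. We seek δ > 0 such that 0 < |z + 8| < δ implies |4/z + 1/2| < ε.
|4/z + 1/2| = 4·|-8 − z|/(8·|z|) = 4|z + 8|/(8|z|).
Require δ ≤ 4 so that |z| > 8 − 4 = 4, hence 8|z| > 32.
Then |4/z + 1/2| < 4|z + 8|/32, which is < ε when |z + 8| < 8ε.
Take δ = min(4, 8ε). Then 0 < |z + 8| < δ gives both |z + 8| < 4 and |z + 8| < 8ε, so |4/z + 1/2| < ε.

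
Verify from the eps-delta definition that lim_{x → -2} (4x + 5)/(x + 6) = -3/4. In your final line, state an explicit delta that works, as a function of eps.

delta = min(2, (8/19)eps)

Suppose eps > 0. We want delta > 0 with 0 < |x + 2| < delta ⇒ |(4x + 5)/(x + 6) + 3/4| < eps.
Combining over a common denominator, (4x + 5)/(x + 6) + 3/4 = [(4x + 5)·4 − (-3)·(x + 6)] / [4·(x + 6)] = 19(x + 2) / (4(x + 6)).
So |(4x + 5)/(x + 6) + 3/4| = 19|x + 2| / (4·|x + 6|).
Require delta ≤ 2, so |x + 6| ≥ |4| − |x + 2| > 4 − 2 = 2.
Hence |(4x + 5)/(x + 6) + 3/4| < 19|x + 2|/(4·2) = (19/8)|x + 2|, which is < eps once |x + 2| < (8/19)eps.
Take delta = min(2, (8/19)eps). Then 0 < |x + 2| < delta forces both bounds, so |(4x + 5)/(x + 6) + 3/4| < eps.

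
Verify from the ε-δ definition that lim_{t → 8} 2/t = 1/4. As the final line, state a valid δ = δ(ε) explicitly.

δ = min(4, 16ε)

Fix ε > 0. We seek δ > 0 such that 0 < |t − 8| < δ implies |2/t − (1/4)| < ε.
|2/t − (1/4)| = 2·|8 − t|/(8·|t|) = 2|t − 8|/(8|t|).
Restrict δ ≤ 4. Then |t − 8| < 4 gives |t| > 4, so 8|t| > 32.
Then |2/t − (1/4)| < 2|t − 8|/32, which is < ε when |t − 8| < 16ε.
Take δ = min(4, 16ε). Then 0 < |t − 8| < δ gives both |t − 8| < 4 and |t − 8| < 16ε, so |2/t − (1/4)| < ε.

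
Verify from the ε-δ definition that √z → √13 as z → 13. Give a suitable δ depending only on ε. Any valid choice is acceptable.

Let ε > 0 be given. We want δ > 0 such that 0 < |z − 13| < δ implies |√z − √13| < ε.
Rationalise: √z − √13 = (z − 13)/(√z + √13), so |√z − √13| = |z − 13|/(√z + √13).
Restrict δ ≤ 13 so that |z − 13| < 13 forces z > 0, and then √z + √13 > √13.
Hence |√z − √13| < |z − 13|/√13, which is < ε once |z − 13| < √13·ε.
Take δ = min(13, √13·ε). If 0 < |z − 13| < δ then z > 0 and |√z − √13| < |z − 13|/√13 < ε.

δ = min(13, √13·ε)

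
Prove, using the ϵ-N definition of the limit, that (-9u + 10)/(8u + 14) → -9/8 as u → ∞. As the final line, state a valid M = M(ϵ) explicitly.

Let ϵ > 0 be given. We seek M > 0 such that u > M implies |(-9u + 10)/(8u + 14) + 9/8| < ϵ.
(-9u + 10)/(8u + 14) + 9/8 = (8(-9u + 10) − (-9)(8u + 14)) / (8(8u + 14)) = 206/(8(8u + 14)).
For u > 0 we have 8u + 14 > 8u, so |(-9u + 10)/(8u + 14) + 9/8| = 206/(8(8u + 14)) < 206/(8·8u) = (103/32)/u.
Thus |(-9u + 10)/(8u + 14) + 9/8| < ϵ whenever u > (103/32)/ϵ.
Take M = (103/32)/ϵ. If u > M then |(-9u + 10)/(8u + 14) + 9/8| < (103/32)/u < ϵ.

M = (103/32)/ϵ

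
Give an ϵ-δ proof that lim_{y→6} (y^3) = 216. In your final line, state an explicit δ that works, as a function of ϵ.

δ = min(1, ϵ/127)

Suppose ϵ > 0. We seek δ > 0 with 0 < |y − 6| < δ ⇒ |y^3 − 216| < ϵ.
Factor: y^3 − 216 = (y − 6)(y^2 + 6y + 36), so |y^3 − 216| = |y − 6|·|y^2 + 6y + 36|.
Impose δ ≤ 1 so that |y| < 7; then |y^2 + 6y + 36| ≤ 127.
Hence |y^3 − 216| ≤ 127|y − 6|, which is < ϵ once |y − 6| < ϵ/127.
Take δ = min(1, ϵ/127). If 0 < |y − 6| < δ then both bounds hold and |y^3 − 216| ≤ 127|y − 6| < 127·(ϵ/127) = ϵ.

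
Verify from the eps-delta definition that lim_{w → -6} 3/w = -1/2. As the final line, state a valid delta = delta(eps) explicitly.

Suppose eps > 0. We seek delta > 0 such that 0 < |w + 6| < delta implies |3/w + 1/2| < eps.
|3/w + 1/2| = 3·|-6 − w|/(6·|w|) = 3|w + 6|/(6|w|).
Require delta ≤ 3 so that |w| > 6 − 3 = 3, hence 6|w| > 18.
Then |3/w + 1/2| < 3|w + 6|/18, which is < eps when |w + 6| < 6eps.
Take delta = min(3, 6eps). Then 0 < |w + 6| < delta gives both |w + 6| < 3 and |w + 6| < 6eps, so |3/w + 1/2| < eps.

delta = min(3, 6eps)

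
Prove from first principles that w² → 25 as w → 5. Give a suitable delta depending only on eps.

delta = min(1, eps/11)

Let eps > 0. We seek delta > 0 with 0 < |w − 5| < delta ⇒ |w² − 25| < eps.
Factor: w² − 25 = (w − 5)(w + 5), so |w² − 25| = |w − 5|·|w + 5|.
Impose delta ≤ 1 so that |w| < 6; then |w + 5| ≤ 11.
Hence |w² − 25| ≤ 11|w − 5|, which is < eps once |w − 5| < eps/11.
Take delta = min(1, eps/11). If 0 < |w − 5| < delta then both bounds hold and |w² − 25| ≤ 11|w − 5| < 11·(eps/11) = eps.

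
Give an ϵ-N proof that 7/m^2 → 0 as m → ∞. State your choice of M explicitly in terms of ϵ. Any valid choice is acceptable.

Fix ϵ > 0. For m ≥ 1, |7/m^2 − 0| = 7/m^2.
7/m^2 < ϵ ⇔ m^2 > 7/ϵ ⇔ m > (7/ϵ)^{1/2}.
Take M = (7/ϵ)^{1/2}. Then m > M implies 7/m^2 < ϵ.

M = (7/ϵ)^{1/2}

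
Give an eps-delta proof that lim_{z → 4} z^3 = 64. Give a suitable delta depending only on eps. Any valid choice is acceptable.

Let eps > 0. We seek delta > 0 with 0 < |z − 4| < delta ⇒ |z^3 − 64| < eps.
Factor: z^3 − 64 = (z − 4)(z^2 + 4z + 16), so |z^3 − 64| = |z − 4|·|z^2 + 4z + 16|.
Impose delta ≤ 1 so that |z| < 5; then |z^2 + 4z + 16| ≤ 61.
Hence |z^3 − 64| ≤ 61|z − 4|, which is < eps once |z − 4| < eps/61.
Take delta = min(1, eps/61). If 0 < |z − 4| < delta then both bounds hold and |z^3 − 64| ≤ 61|z − 4| < 61·(eps/61) = eps.

delta = min(1, eps/61)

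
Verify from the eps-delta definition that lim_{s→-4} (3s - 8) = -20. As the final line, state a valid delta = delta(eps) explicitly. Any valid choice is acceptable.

delta = eps/3

Let eps > 0. We need delta > 0 so that 0 < |s + 4| < delta implies |(3s - 8) + 20| < eps.
Since (3s - 8) + 20 = 3(s + 4), we have |(3s - 8) + 20| = 3|s + 4|.
Thus it suffices that |s + 4| < eps/3.
Choosing delta = eps/3 gives |(3s - 8) + 20| = 3|s + 4| < eps whenever |s + 4| < delta.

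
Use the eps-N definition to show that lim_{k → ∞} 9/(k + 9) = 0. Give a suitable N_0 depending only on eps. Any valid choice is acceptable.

Fix eps > 0. For k ≥ 1, |9/(k + 9) − 0| = 9/(k + 9) ≤ 9/k.
We need 9/k < eps, i.e. k > 9/eps.
Take N_0 = 9/eps. If k > N_0 then |9/(k + 9)| ≤ 9/k < eps.

N_0 = 9/eps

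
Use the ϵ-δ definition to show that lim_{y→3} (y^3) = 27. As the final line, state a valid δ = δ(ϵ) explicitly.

δ = min(1, ϵ/37)

Let ϵ > 0. We seek δ > 0 with 0 < |y − 3| < δ ⇒ |y^3 − 27| < ϵ.
Factor: y^3 − 27 = (y − 3)(y^2 + 3y + 9), so |y^3 − 27| = |y − 3|·|y^2 + 3y + 9|.
Restrict δ ≤ 1. Then |y − 3| < 1 gives |y| < 4, so by the triangle inequality |y^2 + 3y + 9| ≤ 4^2 + 3·4 + 9 = 37.
Hence |y^3 − 27| ≤ 37|y − 3|, which is < ϵ once |y − 3| < ϵ/37.
Take δ = min(1, ϵ/37). If 0 < |y − 3| < δ then both bounds hold and |y^3 − 27| ≤ 37|y − 3| < 37·(ϵ/37) = ϵ.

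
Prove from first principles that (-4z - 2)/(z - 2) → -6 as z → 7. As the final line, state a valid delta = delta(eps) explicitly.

delta = min(5/2, (5/4)eps)

Let eps > 0. We want delta > 0 with 0 < |z − 7| < delta ⇒ |(-4z - 2)/(z - 2) + 6| < eps.
Combining over a common denominator, (-4z - 2)/(z - 2) + 6 = [(-4z - 2)·5 − (-30)·(z - 2)] / [5·(z - 2)] = 10(z − 7) / (5(z - 2)).
So |(-4z - 2)/(z - 2) + 6| = 10|z − 7| / (5·|z − 2|).
Restrict delta ≤ 5/2. Then |z − 7| < 5/2 gives |z − 2| = |(z − 7) + 5| ≥ 5 − 5/2 = 5/2.
Hence |(-4z - 2)/(z - 2) + 6| < 10|z − 7|/(5·(5/2)) = (4/5)|z − 7|, which is < eps once |z − 7| < (5/4)eps.
Take delta = min(5/2, (5/4)eps). Then 0 < |z − 7| < delta forces both bounds, so |(-4z - 2)/(z - 2) + 6| < eps.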